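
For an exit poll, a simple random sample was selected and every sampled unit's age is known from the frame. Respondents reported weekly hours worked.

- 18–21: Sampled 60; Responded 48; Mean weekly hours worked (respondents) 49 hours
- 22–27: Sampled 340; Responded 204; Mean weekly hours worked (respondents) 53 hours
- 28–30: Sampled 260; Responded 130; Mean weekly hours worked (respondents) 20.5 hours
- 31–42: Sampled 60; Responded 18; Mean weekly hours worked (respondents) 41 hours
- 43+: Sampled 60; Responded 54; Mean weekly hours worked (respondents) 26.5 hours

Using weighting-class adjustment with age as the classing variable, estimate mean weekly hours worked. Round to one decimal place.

38.9

Class response rates: 18–21 48/60 = 80%, 22–27 204/340 = 60%, 28–30 130/260 = 50%, 31–42 18/60 = 30%, 43+ 54/60 = 90%.
Weighting each respondent by the inverse class response rate inflates each class back to its sampled size, so the class weight is n_sampled:
  18–21: 60 × 49 = 2940
  22–27: 340 × 53 = 18,020
  28–30: 260 × 20.5 = 5330
  31–42: 60 × 41 = 2460
  43+: 60 × 26.5 = 1590
Adjusted estimate = 30,340 / 780 = 38.8974 → 38.9.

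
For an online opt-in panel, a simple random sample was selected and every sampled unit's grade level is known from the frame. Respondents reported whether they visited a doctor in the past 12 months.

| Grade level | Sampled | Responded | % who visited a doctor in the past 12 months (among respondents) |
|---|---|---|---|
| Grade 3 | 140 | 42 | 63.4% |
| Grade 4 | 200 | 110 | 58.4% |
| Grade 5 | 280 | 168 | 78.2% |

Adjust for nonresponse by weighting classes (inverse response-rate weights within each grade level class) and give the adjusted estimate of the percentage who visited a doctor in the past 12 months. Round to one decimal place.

68.5%

Class response rates: Grade 3 42/140 = 30%, Grade 4 110/200 = 55%, Grade 5 168/280 = 60%.
Each respondent's weight = sampled/responded in their class; summing within a class gives n_sampled, so:
  Grade 3: 140 × 63.4 = 8876
  Grade 4: 200 × 58.4 = 11,680
  Grade 5: 280 × 78.2 = 21,896
Adjusted estimate = 42,452 / 620 = 68.471 → 68.5%.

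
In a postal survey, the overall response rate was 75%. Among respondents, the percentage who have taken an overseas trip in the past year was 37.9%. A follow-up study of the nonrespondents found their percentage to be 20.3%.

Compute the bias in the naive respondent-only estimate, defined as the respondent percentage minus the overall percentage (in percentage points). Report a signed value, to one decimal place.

Nonresponse fraction = 1 − 0.75 = 0.25.
Bias = (nonresponse fraction) × (respondent percentage − nonrespondent percentage)
     = 0.25 × (37.9 − 20.3) = 0.25 × 17.6 = 4.4.

+4.4 percentage points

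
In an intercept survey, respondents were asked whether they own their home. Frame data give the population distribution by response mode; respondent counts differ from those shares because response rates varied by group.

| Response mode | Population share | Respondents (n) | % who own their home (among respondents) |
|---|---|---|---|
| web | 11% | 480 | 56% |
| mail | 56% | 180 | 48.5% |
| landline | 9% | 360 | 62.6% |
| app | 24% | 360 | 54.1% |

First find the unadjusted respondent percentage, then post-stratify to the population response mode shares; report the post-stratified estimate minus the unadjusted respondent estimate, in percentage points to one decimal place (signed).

-4.3 percentage points

Unadjusted (pooled respondent) estimate weights by respondent counts:
  (480/1380)×56 + (180/1380)×48.5 + (360/1380)×62.6 + (360/1380)×54.1 = 56.2478%
Post-stratified estimate weights by population shares:
  0.11×56 + 0.56×48.5 + 0.09×62.6 + 0.24×54.1 = 51.938%
Difference = 51.938 − 56.2478 = -4.3098 pp.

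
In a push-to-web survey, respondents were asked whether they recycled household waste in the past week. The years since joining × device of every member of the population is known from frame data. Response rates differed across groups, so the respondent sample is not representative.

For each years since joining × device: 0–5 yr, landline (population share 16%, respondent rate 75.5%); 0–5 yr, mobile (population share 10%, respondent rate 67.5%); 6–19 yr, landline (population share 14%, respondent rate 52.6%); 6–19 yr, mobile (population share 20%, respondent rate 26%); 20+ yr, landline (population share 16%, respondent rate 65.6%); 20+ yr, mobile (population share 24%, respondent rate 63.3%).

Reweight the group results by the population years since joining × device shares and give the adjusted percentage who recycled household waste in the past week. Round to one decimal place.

Reweight to the known years since joining × device distribution:
  0–5 yr, landline: 0.16 × 75.5 = 12.08
  0–5 yr, mobile: 0.1 × 67.5 = 6.75
  6–19 yr, landline: 0.14 × 52.6 = 7.364
  6–19 yr, mobile: 0.2 × 26 = 5.2
  20+ yr, landline: 0.16 × 65.6 = 10.496
  20+ yr, mobile: 0.24 × 63.3 = 15.192
Post-stratified estimate = 57.082 → 57.1%.

57.1%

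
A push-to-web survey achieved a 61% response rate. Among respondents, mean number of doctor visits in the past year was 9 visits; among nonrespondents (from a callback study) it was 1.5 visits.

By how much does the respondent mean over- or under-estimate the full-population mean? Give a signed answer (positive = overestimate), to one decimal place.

Nonresponse fraction = 1 − 0.61 = 0.39.
Bias = (nonresponse fraction) × (respondent mean − nonrespondent mean)
     = 0.39 × (9 − 1.5) = 0.39 × 7.5 = 2.925.

+2.9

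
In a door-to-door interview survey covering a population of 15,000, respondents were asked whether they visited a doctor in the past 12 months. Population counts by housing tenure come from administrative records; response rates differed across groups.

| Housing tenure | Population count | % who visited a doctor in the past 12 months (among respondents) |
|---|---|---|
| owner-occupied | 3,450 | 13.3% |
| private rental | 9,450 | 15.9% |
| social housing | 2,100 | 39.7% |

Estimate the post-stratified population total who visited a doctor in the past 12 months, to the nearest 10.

Apply each group's respondent rate to its population count:
  owner-occupied: 3,450 × 13.3% = 458.85
  private rental: 9,450 × 15.9% = 1502.55
  social housing: 2,100 × 39.7% = 833.7
Estimated total = 2795.1 → 2,800.

2,800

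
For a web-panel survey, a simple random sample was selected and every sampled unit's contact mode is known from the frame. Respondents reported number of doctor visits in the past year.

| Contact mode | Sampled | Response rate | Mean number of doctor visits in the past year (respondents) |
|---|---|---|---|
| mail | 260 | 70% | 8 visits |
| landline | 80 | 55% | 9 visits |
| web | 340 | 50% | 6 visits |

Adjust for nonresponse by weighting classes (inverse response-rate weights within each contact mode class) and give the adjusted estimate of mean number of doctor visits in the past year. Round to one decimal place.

With weight = n_sampled/n_responded per class, the weighted class total is n_sampled:
  mail: 260 × 8 = 2080
  landline: 80 × 9 = 720
  web: 340 × 6 = 2040
Adjusted estimate = 4840 / 680 = 7.11765 → 7.1.

7.1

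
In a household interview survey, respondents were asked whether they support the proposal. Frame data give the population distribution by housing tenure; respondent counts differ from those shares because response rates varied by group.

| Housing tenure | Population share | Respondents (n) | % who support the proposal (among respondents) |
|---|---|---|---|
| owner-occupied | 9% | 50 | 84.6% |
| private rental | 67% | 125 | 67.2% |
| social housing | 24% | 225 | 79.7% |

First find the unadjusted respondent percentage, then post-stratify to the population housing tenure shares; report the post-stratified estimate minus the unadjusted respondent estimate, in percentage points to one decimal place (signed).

-4.6 percentage points

Without adjustment, the pooled respondent share is:
  (50/400)×84.6 + (125/400)×67.2 + (225/400)×79.7 = 76.4062%
Post-stratifying to population shares instead:
  0.09×84.6 + 0.67×67.2 + 0.24×79.7 = 71.766%
Difference = 71.766 − 76.4062 = -4.6402 pp.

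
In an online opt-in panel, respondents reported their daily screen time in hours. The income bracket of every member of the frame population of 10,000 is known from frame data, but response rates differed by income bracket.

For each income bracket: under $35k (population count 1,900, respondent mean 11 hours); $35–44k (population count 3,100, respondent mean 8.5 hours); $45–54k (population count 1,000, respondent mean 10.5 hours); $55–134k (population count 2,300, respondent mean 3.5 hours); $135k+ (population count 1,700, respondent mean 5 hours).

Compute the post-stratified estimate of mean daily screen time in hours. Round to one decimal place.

7.4

Post-stratification weights by population share, not respondent share:
  under $35k: (1,900/10,000) × 11 = 2.09
  $35–44k: (3,100/10,000) × 8.5 = 2.635
  $45–54k: (1,000/10,000) × 10.5 = 1.05
  $55–134k: (2,300/10,000) × 3.5 = 0.805
  $135k+: (1,700/10,000) × 5 = 0.85
Post-stratified estimate = 7.43 → 7.4.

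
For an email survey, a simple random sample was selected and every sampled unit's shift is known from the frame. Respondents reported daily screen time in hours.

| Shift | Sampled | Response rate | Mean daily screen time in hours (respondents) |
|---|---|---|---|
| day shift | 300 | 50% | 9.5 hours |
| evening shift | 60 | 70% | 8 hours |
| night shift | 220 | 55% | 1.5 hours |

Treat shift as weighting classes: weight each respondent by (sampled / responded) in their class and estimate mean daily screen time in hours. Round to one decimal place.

6.3

With weight = n_sampled/n_responded per class, the weighted class total is n_sampled:
  day shift: 300 × 9.5 = 2850
  evening shift: 60 × 8 = 480
  night shift: 220 × 1.5 = 330
Adjusted estimate = 3660 / 580 = 6.31034 → 6.3.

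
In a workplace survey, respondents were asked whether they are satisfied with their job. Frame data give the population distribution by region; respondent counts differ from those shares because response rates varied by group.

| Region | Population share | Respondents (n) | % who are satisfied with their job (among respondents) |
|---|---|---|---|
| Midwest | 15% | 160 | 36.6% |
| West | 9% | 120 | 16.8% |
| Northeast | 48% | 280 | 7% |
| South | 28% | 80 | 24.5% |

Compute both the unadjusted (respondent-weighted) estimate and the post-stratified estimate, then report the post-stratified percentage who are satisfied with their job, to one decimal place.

Unadjusted (pooled respondent) estimate weights by respondent counts:
  (160/640)×36.6 + (120/640)×16.8 + (280/640)×7 + (80/640)×24.5 = 18.425%
Post-stratified estimate weights by population shares:
  0.15×36.6 + 0.09×16.8 + 0.48×7 + 0.28×24.5 = 17.222%

17.2%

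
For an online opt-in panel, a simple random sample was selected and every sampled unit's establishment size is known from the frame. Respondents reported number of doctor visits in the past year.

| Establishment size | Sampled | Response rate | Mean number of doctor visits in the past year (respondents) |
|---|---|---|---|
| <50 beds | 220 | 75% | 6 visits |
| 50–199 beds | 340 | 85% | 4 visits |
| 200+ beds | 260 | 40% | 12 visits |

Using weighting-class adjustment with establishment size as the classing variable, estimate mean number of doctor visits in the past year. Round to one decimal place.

Inverse-response-rate weighting restores each class to its sampled count, so class totals weight by n_sampled:
  <50 beds: 220 × 6 = 1320
  50–199 beds: 340 × 4 = 1360
  200+ beds: 260 × 12 = 3120
Adjusted estimate = 5800 / 820 = 7.07317 → 7.1.

7.1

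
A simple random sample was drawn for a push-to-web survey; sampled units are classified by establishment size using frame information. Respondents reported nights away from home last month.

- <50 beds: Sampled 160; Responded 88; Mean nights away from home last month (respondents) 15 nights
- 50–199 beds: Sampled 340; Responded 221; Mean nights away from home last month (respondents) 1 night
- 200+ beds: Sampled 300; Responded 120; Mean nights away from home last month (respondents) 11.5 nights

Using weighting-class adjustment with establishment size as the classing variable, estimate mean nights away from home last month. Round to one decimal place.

Class response rates: <50 beds 88/160 = 55%, 50–199 beds 221/340 = 65%, 200+ beds 120/300 = 40%.
Weighting each respondent by the inverse class response rate inflates each class back to its sampled size, so the class weight is n_sampled:
  <50 beds: 160 × 15 = 2400
  50–199 beds: 340 × 1 = 340
  200+ beds: 300 × 11.5 = 3450
Adjusted estimate = 6190 / 800 = 7.7375 → 7.7.

7.7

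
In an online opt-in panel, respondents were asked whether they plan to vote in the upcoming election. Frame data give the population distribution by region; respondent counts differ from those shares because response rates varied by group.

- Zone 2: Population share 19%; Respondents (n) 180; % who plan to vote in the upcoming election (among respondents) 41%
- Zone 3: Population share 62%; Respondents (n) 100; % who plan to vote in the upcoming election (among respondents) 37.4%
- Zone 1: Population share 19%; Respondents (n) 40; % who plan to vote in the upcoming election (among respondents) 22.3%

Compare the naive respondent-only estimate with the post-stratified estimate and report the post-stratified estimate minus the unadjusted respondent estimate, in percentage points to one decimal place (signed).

-2.3 percentage points

Naive respondent-only estimate (weights = respondent counts):
  (180/320)×41 + (100/320)×37.4 + (40/320)×22.3 = 37.5375%
Post-stratifying to population shares instead:
  0.19×41 + 0.62×37.4 + 0.19×22.3 = 35.215%
Difference = 35.215 − 37.5375 = -2.3225 pp.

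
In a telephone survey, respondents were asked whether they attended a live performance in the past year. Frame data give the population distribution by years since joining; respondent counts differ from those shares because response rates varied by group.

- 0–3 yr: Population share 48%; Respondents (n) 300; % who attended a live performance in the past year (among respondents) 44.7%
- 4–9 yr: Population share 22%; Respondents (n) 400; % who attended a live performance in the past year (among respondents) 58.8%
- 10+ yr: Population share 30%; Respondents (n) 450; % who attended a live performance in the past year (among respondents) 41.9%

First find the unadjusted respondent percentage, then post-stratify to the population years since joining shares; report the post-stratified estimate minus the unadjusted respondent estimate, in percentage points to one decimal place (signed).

-1.5 percentage points

Unadjusted (pooled respondent) estimate weights by respondent counts:
  (300/1150)×44.7 + (400/1150)×58.8 + (450/1150)×41.9 = 48.5087%
Post-stratifying to population shares instead:
  0.48×44.7 + 0.22×58.8 + 0.3×41.9 = 46.962%
Difference = 46.962 − 48.5087 = -1.5467 pp.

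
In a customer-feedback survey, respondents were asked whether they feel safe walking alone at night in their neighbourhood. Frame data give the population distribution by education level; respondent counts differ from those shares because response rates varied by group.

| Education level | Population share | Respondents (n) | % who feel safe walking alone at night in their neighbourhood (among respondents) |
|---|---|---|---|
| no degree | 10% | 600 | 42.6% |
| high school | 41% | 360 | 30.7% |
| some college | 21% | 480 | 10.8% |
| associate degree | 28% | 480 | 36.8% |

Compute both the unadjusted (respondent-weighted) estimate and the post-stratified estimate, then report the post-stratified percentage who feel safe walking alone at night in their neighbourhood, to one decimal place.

Naive respondent-only estimate (weights = respondent counts):
  (600/1920)×42.6 + (360/1920)×30.7 + (480/1920)×10.8 + (480/1920)×36.8 = 30.9688%
Reweighting by population education level shares:
  0.1×42.6 + 0.41×30.7 + 0.21×10.8 + 0.28×36.8 = 29.419%

29.4%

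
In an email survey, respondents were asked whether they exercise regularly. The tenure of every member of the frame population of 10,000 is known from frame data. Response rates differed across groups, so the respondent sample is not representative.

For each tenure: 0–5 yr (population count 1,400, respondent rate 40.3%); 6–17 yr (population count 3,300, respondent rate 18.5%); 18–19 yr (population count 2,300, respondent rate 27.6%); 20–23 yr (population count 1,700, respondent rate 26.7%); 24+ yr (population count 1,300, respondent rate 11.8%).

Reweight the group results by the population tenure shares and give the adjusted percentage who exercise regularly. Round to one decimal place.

Reweight to the known tenure distribution:
  0–5 yr: (1,400/10,000) × 40.3 = 5.642
  6–17 yr: (3,300/10,000) × 18.5 = 6.105
  18–19 yr: (2,300/10,000) × 27.6 = 6.348
  20–23 yr: (1,700/10,000) × 26.7 = 4.539
  24+ yr: (1,300/10,000) × 11.8 = 1.534
Post-stratified estimate = 24.168 → 24.2%.

24.2%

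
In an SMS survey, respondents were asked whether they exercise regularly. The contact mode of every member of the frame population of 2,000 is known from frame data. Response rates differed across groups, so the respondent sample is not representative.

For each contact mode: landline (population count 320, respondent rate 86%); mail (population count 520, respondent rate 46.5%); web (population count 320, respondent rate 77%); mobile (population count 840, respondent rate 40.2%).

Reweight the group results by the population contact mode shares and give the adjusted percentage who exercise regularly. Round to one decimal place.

Post-stratification weights by population share, not respondent share:
  landline: (320/2,000) × 86 = 13.76
  mail: (520/2,000) × 46.5 = 12.09
  web: (320/2,000) × 77 = 12.32
  mobile: (840/2,000) × 40.2 = 16.884
Post-stratified estimate = 55.054 → 55.1%.

55.1%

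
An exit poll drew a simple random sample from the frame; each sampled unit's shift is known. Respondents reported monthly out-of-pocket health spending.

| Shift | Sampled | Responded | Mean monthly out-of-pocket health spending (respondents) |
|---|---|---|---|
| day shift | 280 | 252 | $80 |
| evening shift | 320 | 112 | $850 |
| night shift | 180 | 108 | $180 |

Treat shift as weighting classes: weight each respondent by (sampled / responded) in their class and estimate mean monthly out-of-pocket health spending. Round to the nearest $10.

Class response rates: day shift 252/280 = 90%, evening shift 112/320 = 35%, night shift 108/180 = 60%.
Inverse-response-rate weighting restores each class to its sampled count, so class totals weight by n_sampled:
  day shift: 280 × 80 = 22,400
  evening shift: 320 × 850 = 272,000
  night shift: 180 × 180 = 32,400
Adjusted estimate = 326,800 / 780 = 418.974 → $420.

$420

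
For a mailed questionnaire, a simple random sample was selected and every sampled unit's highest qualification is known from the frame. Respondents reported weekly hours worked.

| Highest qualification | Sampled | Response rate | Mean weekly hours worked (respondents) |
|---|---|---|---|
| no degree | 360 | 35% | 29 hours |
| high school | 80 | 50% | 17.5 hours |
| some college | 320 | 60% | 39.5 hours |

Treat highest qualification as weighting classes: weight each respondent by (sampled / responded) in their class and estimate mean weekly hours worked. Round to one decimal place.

32.2

Weighting each respondent by the inverse class response rate inflates each class back to its sampled size, so the class weight is n_sampled:
  no degree: 360 × 29 = 10,440
  high school: 80 × 17.5 = 1400
  some college: 320 × 39.5 = 12,640
Adjusted estimate = 24,480 / 760 = 32.2105 → 32.2.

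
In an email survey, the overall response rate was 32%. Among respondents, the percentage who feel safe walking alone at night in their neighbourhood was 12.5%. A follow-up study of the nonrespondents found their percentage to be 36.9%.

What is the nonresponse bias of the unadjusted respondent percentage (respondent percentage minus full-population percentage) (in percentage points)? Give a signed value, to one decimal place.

Nonresponse fraction = 1 − 0.32 = 0.68.
Bias = (nonresponse fraction) × (respondent percentage − nonrespondent percentage)
     = 0.68 × (12.5 − 36.9) = 0.68 × -24.4 = -16.592.

-16.6 percentage points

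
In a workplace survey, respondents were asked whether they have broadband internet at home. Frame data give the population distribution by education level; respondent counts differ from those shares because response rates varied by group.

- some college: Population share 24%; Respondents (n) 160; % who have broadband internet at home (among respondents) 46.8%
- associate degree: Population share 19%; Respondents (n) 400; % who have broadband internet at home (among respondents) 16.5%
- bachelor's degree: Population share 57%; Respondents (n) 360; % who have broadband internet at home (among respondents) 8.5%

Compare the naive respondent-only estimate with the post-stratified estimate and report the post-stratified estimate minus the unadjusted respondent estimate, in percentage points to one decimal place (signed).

Unadjusted (pooled respondent) estimate weights by respondent counts:
  (160/920)×46.8 + (400/920)×16.5 + (360/920)×8.5 = 18.6391%
Post-stratified estimate weights by population shares:
  0.24×46.8 + 0.19×16.5 + 0.57×8.5 = 19.212%
Difference = 19.212 − 18.6391 = 0.5729 pp.

+0.6 percentage points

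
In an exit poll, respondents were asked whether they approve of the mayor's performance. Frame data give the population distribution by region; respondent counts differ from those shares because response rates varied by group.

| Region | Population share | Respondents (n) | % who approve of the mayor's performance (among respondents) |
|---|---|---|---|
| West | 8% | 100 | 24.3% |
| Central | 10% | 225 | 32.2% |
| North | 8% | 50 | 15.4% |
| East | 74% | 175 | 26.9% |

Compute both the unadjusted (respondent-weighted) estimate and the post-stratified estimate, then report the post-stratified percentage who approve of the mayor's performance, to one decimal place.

26.3%

Naive respondent-only estimate (weights = respondent counts):
  (100/550)×24.3 + (225/550)×32.2 + (50/550)×15.4 + (175/550)×26.9 = 27.55%
Reweighting by population region shares:
  0.08×24.3 + 0.1×32.2 + 0.08×15.4 + 0.74×26.9 = 26.302%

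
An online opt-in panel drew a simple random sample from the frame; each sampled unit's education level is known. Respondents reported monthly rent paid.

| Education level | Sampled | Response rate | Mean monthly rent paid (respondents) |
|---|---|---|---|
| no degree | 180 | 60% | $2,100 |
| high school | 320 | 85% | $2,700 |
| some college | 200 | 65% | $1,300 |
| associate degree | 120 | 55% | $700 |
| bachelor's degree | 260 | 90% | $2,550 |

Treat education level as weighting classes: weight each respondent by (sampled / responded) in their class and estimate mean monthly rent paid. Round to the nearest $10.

$2,080

Inverse-response-rate weighting restores each class to its sampled count, so class totals weight by n_sampled:
  no degree: 180 × 2100 = 378,000
  high school: 320 × 2700 = 864,000
  some college: 200 × 1300 = 260,000
  associate degree: 120 × 700 = 84,000
  bachelor's degree: 260 × 2550 = 663,000
Adjusted estimate = 2,249,000 / 1,080 = 2082.41 → $2,080.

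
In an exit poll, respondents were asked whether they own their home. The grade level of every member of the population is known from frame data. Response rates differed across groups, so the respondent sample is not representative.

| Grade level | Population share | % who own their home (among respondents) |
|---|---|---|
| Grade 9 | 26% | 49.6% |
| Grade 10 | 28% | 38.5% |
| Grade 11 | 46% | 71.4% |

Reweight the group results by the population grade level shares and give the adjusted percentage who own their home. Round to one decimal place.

56.5%

Post-stratification weights by population share, not respondent share:
  Grade 9: 0.26 × 49.6 = 12.896
  Grade 10: 0.28 × 38.5 = 10.78
  Grade 11: 0.46 × 71.4 = 32.844
Post-stratified estimate = 56.52 → 56.5%.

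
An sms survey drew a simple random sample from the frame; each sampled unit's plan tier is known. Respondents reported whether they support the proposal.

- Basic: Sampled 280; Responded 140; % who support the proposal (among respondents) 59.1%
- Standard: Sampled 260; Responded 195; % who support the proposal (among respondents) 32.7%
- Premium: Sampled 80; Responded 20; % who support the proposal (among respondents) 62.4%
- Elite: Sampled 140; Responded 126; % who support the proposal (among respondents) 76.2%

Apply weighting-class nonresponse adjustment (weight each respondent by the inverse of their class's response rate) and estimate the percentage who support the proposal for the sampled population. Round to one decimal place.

Response rates by class: Basic 140/280 = 50%, Standard 195/260 = 75%, Premium 20/80 = 25%, Elite 126/140 = 90%.
Inverse-response-rate weighting restores each class to its sampled count, so class totals weight by n_sampled:
  Basic: 280 × 59.1 = 16,548
  Standard: 260 × 32.7 = 8502
  Premium: 80 × 62.4 = 4992
  Elite: 140 × 76.2 = 10,668
Adjusted estimate = 40,710 / 760 = 53.5658 → 53.6%.

53.6%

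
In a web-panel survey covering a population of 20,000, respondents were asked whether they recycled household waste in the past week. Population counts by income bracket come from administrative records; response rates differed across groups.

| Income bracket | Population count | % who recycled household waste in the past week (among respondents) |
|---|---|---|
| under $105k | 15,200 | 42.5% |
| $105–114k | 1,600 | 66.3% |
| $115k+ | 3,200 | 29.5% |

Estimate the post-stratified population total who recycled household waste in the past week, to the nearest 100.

8,500

Apply each group's respondent rate to its population count:
  under $105k: 15,200 × 42.5% = 6460
  $105–114k: 1,600 × 66.3% = 1060.8
  $115k+: 3,200 × 29.5% = 944
Estimated total = 8464.8 → 8,500.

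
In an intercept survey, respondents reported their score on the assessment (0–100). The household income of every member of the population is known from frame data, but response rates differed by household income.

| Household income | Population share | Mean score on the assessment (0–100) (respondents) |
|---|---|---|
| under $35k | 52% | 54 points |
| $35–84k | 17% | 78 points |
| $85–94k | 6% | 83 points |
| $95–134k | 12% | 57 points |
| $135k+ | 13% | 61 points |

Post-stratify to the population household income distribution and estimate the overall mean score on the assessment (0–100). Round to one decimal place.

Weight each group's respondent value by its population share:
  under $35k: 0.52 × 54 = 28.08
  $35–84k: 0.17 × 78 = 13.26
  $85–94k: 0.06 × 83 = 4.98
  $95–134k: 0.12 × 57 = 6.84
  $135k+: 0.13 × 61 = 7.93
Post-stratified estimate = 61.09 → 61.1.

61.1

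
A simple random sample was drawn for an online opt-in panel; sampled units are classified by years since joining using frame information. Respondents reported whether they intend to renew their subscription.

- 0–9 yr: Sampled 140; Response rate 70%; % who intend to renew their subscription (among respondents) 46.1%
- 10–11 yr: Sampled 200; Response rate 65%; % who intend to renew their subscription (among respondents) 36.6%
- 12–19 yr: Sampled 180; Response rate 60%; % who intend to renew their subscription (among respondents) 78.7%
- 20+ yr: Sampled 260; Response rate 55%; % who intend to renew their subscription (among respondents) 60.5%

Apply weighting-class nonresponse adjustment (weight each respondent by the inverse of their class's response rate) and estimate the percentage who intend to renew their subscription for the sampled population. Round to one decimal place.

Inverse-response-rate weighting restores each class to its sampled count, so class totals weight by n_sampled:
  0–9 yr: 140 × 46.1 = 6454
  10–11 yr: 200 × 36.6 = 7320
  12–19 yr: 180 × 78.7 = 14,166
  20+ yr: 260 × 60.5 = 15,730
Adjusted estimate = 43,670 / 780 = 55.9872 → 56.0%.

56.0%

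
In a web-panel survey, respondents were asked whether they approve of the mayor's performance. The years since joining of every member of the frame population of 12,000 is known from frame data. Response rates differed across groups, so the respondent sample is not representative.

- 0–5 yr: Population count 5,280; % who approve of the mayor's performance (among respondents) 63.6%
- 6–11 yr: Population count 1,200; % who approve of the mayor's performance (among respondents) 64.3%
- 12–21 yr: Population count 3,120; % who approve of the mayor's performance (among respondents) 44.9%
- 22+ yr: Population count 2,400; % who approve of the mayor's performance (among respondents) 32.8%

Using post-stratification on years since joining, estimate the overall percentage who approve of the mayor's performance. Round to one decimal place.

Post-stratification weights by population share, not respondent share:
  0–5 yr: (5,280/12,000) × 63.6 = 27.984
  6–11 yr: (1,200/12,000) × 64.3 = 6.43
  12–21 yr: (3,120/12,000) × 44.9 = 11.674
  22+ yr: (2,400/12,000) × 32.8 = 6.56
Post-stratified estimate = 52.648 → 52.6%.

52.6%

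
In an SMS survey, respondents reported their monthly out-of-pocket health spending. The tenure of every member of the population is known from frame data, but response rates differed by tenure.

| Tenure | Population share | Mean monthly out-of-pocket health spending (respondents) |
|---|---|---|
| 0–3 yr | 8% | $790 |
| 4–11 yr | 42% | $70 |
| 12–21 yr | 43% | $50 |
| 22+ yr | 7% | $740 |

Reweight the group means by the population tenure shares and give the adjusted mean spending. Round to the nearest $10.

Weight each group's respondent value by its population share:
  0–3 yr: 0.08 × 790 = 63.2
  4–11 yr: 0.42 × 70 = 29.4
  12–21 yr: 0.43 × 50 = 21.5
  22+ yr: 0.07 × 740 = 51.8
Post-stratified estimate = 165.9 → $170.

$170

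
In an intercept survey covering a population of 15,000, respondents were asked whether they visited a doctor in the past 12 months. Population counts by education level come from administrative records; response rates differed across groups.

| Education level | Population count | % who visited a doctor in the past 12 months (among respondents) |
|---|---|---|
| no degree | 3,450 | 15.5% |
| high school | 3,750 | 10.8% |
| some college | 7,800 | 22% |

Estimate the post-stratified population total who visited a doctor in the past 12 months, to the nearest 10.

Estimated count per cell = population count × respondent percentage:
  no degree: 3,450 × 15.5% = 534.75
  high school: 3,750 × 10.8% = 405
  some college: 7,800 × 22% = 1716
Estimated total = 2655.75 → 2,660.

2,660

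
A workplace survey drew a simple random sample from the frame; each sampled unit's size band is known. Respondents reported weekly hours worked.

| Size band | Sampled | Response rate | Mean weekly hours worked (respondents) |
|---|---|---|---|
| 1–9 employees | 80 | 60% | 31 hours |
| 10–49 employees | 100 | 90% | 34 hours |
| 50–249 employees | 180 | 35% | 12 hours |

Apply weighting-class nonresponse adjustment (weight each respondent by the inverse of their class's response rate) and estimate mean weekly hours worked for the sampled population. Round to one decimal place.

Each respondent's weight = sampled/responded in their class; summing within a class gives n_sampled, so:
  1–9 employees: 80 × 31 = 2480
  10–49 employees: 100 × 34 = 3400
  50–249 employees: 180 × 12 = 2160
Adjusted estimate = 8040 / 360 = 22.3333 → 22.3.

22.3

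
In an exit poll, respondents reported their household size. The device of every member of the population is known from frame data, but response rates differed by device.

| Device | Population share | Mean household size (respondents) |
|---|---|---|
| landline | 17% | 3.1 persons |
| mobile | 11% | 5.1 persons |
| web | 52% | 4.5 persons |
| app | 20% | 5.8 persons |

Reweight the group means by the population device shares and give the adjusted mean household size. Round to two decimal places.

4.59

Reweight to the known device distribution:
  landline: 0.17 × 3.1 = 0.527
  mobile: 0.11 × 5.1 = 0.561
  web: 0.52 × 4.5 = 2.34
  app: 0.2 × 5.8 = 1.16
Post-stratified estimate = 4.588 → 4.59.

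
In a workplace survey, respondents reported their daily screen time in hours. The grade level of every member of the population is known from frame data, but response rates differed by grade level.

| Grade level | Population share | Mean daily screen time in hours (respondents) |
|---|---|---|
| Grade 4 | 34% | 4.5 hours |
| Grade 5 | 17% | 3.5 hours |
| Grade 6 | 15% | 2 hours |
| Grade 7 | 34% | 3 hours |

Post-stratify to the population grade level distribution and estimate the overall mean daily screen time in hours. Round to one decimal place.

3.4

Each cell contributes population-share × respondent value:
  Grade 4: 0.34 × 4.5 = 1.53
  Grade 5: 0.17 × 3.5 = 0.595
  Grade 6: 0.15 × 2 = 0.3
  Grade 7: 0.34 × 3 = 1.02
Post-stratified estimate = 3.445 → 3.4.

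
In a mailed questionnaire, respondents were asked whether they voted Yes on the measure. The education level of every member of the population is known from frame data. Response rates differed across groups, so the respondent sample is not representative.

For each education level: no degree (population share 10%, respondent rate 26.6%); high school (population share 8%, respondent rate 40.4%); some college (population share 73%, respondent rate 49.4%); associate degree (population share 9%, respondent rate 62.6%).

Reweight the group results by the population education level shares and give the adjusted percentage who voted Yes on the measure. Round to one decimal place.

47.6%

Each cell contributes population-share × respondent value:
  no degree: 0.1 × 26.6 = 2.66
  high school: 0.08 × 40.4 = 3.232
  some college: 0.73 × 49.4 = 36.062
  associate degree: 0.09 × 62.6 = 5.634
Post-stratified estimate = 47.588 → 47.6%.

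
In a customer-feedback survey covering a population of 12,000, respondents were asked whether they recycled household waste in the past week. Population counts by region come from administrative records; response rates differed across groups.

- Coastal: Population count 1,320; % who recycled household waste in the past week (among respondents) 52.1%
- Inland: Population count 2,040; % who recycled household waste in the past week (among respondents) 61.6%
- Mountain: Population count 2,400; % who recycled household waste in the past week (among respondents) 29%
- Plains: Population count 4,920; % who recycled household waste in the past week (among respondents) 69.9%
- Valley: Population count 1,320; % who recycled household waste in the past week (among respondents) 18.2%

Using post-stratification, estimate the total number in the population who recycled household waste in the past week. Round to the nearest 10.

Apply each group's respondent rate to its population count:
  Coastal: 1,320 × 52.1% = 687.72
  Inland: 2,040 × 61.6% = 1256.64
  Mountain: 2,400 × 29% = 696
  Plains: 4,920 × 69.9% = 3439.08
  Valley: 1,320 × 18.2% = 240.24
Estimated total = 6319.68 → 6,320.

6,320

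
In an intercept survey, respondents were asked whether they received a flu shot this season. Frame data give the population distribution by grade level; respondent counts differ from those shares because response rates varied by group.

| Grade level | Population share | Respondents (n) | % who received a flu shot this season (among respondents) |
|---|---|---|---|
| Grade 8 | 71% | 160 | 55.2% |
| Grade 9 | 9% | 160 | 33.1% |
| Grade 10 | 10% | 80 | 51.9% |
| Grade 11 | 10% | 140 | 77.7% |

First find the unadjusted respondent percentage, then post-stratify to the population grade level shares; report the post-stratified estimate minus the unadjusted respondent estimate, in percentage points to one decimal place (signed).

+1.1 percentage points

Without adjustment, the pooled respondent share is:
  (160/540)×55.2 + (160/540)×33.1 + (80/540)×51.9 + (140/540)×77.7 = 53.9963%
Post-stratifying to population shares instead:
  0.71×55.2 + 0.09×33.1 + 0.1×51.9 + 0.1×77.7 = 55.131%
Difference = 55.131 − 53.9963 = 1.1347 pp.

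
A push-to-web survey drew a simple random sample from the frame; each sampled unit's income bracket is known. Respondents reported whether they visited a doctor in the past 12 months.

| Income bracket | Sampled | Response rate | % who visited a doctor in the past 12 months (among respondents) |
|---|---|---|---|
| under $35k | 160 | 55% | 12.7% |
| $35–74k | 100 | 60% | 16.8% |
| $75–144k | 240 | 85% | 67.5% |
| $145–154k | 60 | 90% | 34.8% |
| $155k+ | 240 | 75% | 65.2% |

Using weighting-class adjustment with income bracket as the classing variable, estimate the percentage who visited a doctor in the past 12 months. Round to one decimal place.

Weighting each respondent by the inverse class response rate inflates each class back to its sampled size, so the class weight is n_sampled:
  under $35k: 160 × 12.7 = 2032
  $35–74k: 100 × 16.8 = 1680
  $75–144k: 240 × 67.5 = 16,200
  $145–154k: 60 × 34.8 = 2088
  $155k+: 240 × 65.2 = 15,648
Adjusted estimate = 37,648 / 800 = 47.06 → 47.1%.

47.1%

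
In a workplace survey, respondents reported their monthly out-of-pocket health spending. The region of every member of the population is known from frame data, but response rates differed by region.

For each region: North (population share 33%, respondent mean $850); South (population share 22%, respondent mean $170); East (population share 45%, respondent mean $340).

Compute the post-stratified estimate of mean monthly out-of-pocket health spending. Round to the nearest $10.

Weight each group's respondent value by its population share:
  North: 0.33 × 850 = 280.5
  South: 0.22 × 170 = 37.4
  East: 0.45 × 340 = 153
Post-stratified estimate = 470.9 → $470.

$470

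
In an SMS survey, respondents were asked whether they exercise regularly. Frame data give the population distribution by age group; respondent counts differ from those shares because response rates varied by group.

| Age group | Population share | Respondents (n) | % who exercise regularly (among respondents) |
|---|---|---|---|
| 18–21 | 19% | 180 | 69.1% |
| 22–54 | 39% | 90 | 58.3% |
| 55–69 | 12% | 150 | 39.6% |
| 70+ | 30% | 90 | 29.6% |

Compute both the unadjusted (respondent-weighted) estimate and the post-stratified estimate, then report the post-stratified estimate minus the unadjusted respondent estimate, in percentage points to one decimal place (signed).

Unadjusted (pooled respondent) estimate weights by respondent counts:
  (180/510)×69.1 + (90/510)×58.3 + (150/510)×39.6 + (90/510)×29.6 = 51.5471%
Post-stratified estimate weights by population shares:
  0.19×69.1 + 0.39×58.3 + 0.12×39.6 + 0.3×29.6 = 49.498%
Difference = 49.498 − 51.5471 = -2.0491 pp.

-2.0 percentage points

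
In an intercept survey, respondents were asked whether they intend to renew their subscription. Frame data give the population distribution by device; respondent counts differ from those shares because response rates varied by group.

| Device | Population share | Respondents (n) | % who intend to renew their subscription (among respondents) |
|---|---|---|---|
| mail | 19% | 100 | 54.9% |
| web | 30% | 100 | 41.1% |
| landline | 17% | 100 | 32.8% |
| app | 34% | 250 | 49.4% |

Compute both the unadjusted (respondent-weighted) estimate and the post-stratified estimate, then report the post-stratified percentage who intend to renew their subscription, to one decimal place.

45.1%

Naive respondent-only estimate (weights = respondent counts):
  (100/550)×54.9 + (100/550)×41.1 + (100/550)×32.8 + (250/550)×49.4 = 45.8727%
Post-stratified estimate weights by population shares:
  0.19×54.9 + 0.3×41.1 + 0.17×32.8 + 0.34×49.4 = 45.133%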